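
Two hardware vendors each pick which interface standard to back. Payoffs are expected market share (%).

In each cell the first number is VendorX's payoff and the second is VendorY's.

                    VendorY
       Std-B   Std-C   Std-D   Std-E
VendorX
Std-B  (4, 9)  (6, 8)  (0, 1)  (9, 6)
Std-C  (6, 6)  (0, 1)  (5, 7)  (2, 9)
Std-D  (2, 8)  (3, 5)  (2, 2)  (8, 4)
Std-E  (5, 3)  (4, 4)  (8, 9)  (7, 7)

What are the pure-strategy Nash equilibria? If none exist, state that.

VendorX against Std-B: payoffs 4, 6, 2, 5 → best response Std-C.
VendorX against Std-C: payoffs 6, 0, 3, 4 → best response Std-B.
VendorX against Std-D: payoffs 0, 5, 2, 8 → best response Std-E.
VendorX against Std-E: payoffs 9, 2, 8, 7 → best response Std-B.
VendorY against Std-B: payoffs 9, 8, 1, 6 → best response Std-B.
VendorY against Std-C: payoffs 6, 1, 7, 9 → best response Std-E.
VendorY against Std-D: payoffs 8, 5, 2, 4 → best response Std-B.
VendorY against Std-E: payoffs 3, 4, 9, 7 → best response Std-D.
Mutual best responses: (Std-E, Std-D).

Pure NE: (Std-E, Std-D)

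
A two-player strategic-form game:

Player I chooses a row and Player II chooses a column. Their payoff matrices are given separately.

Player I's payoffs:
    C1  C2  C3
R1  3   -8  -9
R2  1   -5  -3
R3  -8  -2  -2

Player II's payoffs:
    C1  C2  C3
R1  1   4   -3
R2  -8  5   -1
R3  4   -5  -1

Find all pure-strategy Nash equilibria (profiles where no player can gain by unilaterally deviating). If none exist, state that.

Player I against C1: payoffs 3, 1, -8 → best response R1.
Player I against C2: payoffs -8, -5, -2 → best response R3.
Player I against C3: payoffs -9, -3, -2 → best response R3.
Player II against R1: payoffs 1, 4, -3 → best response C2.
Player II against R2: payoffs -8, 5, -1 → best response C2.
Player II against R3: payoffs 4, -5, -1 → best response C1.
No profile is a mutual best response for all players.

none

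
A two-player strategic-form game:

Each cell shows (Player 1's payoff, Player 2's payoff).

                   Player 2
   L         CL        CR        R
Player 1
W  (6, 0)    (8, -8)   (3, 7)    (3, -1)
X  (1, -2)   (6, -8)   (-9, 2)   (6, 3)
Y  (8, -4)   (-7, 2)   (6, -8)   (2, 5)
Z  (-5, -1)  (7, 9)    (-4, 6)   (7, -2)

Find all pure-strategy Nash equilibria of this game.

No pure-strategy Nash equilibrium.

Player 1 against L: payoffs 6, 1, 8, -5 → best response Y.
Player 1 against CL: payoffs 8, 6, -7, 7 → best response W.
Player 1 against CR: payoffs 3, -9, 6, -4 → best response Y.
Player 1 against R: payoffs 3, 6, 2, 7 → best response Z.
Player 2 against W: payoffs 0, -8, 7, -1 → best response CR.
Player 2 against X: payoffs -2, -8, 2, 3 → best response R.
Player 2 against Y: payoffs -4, 2, -8, 5 → best response R.
Player 2 against Z: payoffs -1, 9, 6, -2 → best response CL.
No profile is a mutual best response for all players.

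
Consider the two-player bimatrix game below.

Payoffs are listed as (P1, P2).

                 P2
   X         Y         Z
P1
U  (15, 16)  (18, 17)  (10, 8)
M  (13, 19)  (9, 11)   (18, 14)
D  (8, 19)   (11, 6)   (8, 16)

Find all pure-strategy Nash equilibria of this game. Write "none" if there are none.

(U, X): P2 can switch to Y (16 → 17). Not NE.
(U, Y): P1 gets 18, best alternative 11; P2 gets 17, best alternative 16. No profitable deviation — NE.
(U, Z): P1 can switch to M (10 → 18). Not NE.
(M, X): P1 can switch to U (13 → 15). Not NE.
(M, Y): P1 can switch to U (9 → 18). Not NE.
(M, Z): P2 can switch to X (14 → 19). Not NE.
(D, X): P1 can switch to U (8 → 15). Not NE.
(The remaining 2 profiles each have a profitable deviation by the same check.)

Pure NE: (U, Y)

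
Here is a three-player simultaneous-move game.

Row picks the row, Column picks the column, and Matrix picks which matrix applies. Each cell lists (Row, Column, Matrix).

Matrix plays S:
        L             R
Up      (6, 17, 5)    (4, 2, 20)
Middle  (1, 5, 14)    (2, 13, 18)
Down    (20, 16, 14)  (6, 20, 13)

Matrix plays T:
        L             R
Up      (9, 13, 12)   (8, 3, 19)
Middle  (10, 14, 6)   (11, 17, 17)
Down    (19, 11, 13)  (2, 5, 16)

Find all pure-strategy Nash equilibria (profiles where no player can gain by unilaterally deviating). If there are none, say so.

(Up, L, S): Row can switch to Down (6 → 20). Not NE.
(Up, L, T): Row can switch to Middle (9 → 10). Not NE.
(Up, R, S): Row can switch to Down (4 → 6). Not NE.
(Up, R, T): Row can switch to Middle (8 → 11). Not NE.
(Middle, L, S): Row can switch to Up (1 → 6). Not NE.
(Middle, L, T): Row can switch to Down (10 → 19). Not NE.
(The remaining 6 profiles each have a profitable deviation by the same check.)

There is no pure-strategy Nash equilibrium.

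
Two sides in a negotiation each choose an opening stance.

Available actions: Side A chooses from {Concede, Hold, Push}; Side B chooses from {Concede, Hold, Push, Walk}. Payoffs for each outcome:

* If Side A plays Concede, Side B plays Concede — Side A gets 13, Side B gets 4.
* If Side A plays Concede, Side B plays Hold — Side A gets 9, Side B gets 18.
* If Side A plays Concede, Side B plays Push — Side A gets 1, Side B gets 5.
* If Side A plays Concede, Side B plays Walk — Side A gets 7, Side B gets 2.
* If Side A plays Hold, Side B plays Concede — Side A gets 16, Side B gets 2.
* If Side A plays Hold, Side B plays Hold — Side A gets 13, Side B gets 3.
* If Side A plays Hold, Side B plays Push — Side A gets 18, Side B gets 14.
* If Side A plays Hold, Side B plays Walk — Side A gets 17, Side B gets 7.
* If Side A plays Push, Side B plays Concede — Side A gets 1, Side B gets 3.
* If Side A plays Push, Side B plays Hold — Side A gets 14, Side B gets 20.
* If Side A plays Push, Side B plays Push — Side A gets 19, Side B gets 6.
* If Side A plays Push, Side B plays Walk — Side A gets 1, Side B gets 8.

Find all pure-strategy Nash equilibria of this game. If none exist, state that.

(Concede, Concede): Side A can switch to Hold (13 → 16). Not NE.
(Concede, Hold): Side A can switch to Hold (9 → 13). Not NE.
(Concede, Push): Side A can switch to Hold (1 → 18). Not NE.
(Concede, Walk): Side A can switch to Hold (7 → 17). Not NE.
(Hold, Concede): Side B can switch to Hold (2 → 3). Not NE.
(Hold, Hold): Side A can switch to Push (13 → 14). Not NE.
(Hold, Push): Side A can switch to Push (18 → 19). Not NE.
(Hold, Walk): Side B can switch to Push (7 → 14). Not NE.
(Push, Concede): Side A can switch to Concede (1 → 13). Not NE.
(Push, Hold): Side A gets 14, best alternative 13; Side B gets 20, best alternative 8. No profitable deviation — NE.
(Push, Push): Side B can switch to Hold (6 → 20). Not NE.
(The remaining 1 profile has a profitable deviation by the same check.)

(Push, Hold)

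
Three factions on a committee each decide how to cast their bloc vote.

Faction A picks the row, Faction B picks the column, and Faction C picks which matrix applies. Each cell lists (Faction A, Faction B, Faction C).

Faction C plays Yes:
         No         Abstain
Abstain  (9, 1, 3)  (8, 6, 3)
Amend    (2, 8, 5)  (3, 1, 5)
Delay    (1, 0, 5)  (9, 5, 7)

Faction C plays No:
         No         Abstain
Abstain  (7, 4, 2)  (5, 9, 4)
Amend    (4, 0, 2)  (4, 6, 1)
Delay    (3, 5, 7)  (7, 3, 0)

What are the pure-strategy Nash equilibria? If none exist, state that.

(Abstain, No, Yes): Faction B can switch to Abstain (1 → 6). Not NE.
(Abstain, No, No): Faction B can switch to Abstain (4 → 9). Not NE.
(Abstain, Abstain, Yes): Faction A can switch to Delay (8 → 9). Not NE.
(Abstain, Abstain, No): Faction A can switch to Delay (5 → 7). Not NE.
(Amend, No, Yes): Faction A can switch to Abstain (2 → 9). Not NE.
(Amend, No, No): Faction A can switch to Abstain (4 → 7). Not NE.
(Amend, Abstain, Yes): Faction A can switch to Abstain (3 → 8). Not NE.
(Amend, Abstain, No): Faction A can switch to Abstain (4 → 5). Not NE.
(Delay, Abstain, Yes): Faction A gets 9, best alternative 8; Faction B gets 5, best alternative 0; Faction C gets 7, best alternative 0. No profitable deviation — NE.
(The remaining 3 profiles each have a profitable deviation by the same check.)

(Delay, Abstain, Yes)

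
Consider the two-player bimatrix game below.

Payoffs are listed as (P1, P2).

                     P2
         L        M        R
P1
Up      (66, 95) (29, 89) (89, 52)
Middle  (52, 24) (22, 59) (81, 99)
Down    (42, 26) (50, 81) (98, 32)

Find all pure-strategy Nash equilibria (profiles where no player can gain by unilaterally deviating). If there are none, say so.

Mark each player's best response to every combination of opponents' strategies; a profile where every player is best-responding is a pure Nash equilibrium.
P1 against L: payoffs 66, 52, 42 → best response Up.
P1 against M: payoffs 29, 22, 50 → best response Down.
P1 against R: payoffs 89, 81, 98 → best response Down.
P2 against Up: payoffs 95, 89, 52 → best response L.
P2 against Middle: payoffs 24, 59, 99 → best response R.
P2 against Down: payoffs 26, 81, 32 → best response M.
Mutual best responses: (Up, L); (Down, M).

Pure-strategy Nash equilibria: (Up, L) and (Down, M)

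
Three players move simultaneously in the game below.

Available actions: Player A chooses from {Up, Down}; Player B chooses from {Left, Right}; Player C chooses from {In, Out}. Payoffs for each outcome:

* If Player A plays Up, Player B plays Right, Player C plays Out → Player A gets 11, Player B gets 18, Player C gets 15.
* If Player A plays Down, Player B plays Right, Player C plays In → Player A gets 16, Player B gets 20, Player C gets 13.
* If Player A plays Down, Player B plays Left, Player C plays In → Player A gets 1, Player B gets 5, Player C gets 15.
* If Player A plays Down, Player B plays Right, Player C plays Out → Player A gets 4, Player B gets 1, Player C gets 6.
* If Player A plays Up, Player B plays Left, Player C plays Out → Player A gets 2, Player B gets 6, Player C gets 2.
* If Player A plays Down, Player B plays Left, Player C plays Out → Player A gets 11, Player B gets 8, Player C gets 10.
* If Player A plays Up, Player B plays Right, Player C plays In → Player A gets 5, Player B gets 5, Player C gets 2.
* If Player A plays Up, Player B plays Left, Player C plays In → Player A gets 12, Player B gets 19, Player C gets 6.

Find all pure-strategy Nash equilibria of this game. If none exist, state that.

Player A against (Left, In): payoffs 12, 1 → best response Up.
Player A against (Left, Out): payoffs 2, 11 → best response Down.
Player A against (Right, In): payoffs 5, 16 → best response Down.
Player A against (Right, Out): payoffs 11, 4 → best response Up.
Player B against (Up, In): payoffs 19, 5 → best response Left.
Player B against (Up, Out): payoffs 6, 18 → best response Right.
Player B against (Down, In): payoffs 5, 20 → best response Right.
Player B against (Down, Out): payoffs 8, 1 → best response Left.
Player C against (Up, Left): payoffs 6, 2 → best response In.
Player C against (Up, Right): payoffs 2, 15 → best response Out.
Player C against (Down, Left): payoffs 15, 10 → best response In.
Player C against (Down, Right): payoffs 13, 6 → best response In.
Mutual best responses: (Up, Left, In); (Up, Right, Out); (Down, Right, In).

The pure Nash equilibria are (Up, Left, In) and (Up, Right, Out) and (Down, Right, In).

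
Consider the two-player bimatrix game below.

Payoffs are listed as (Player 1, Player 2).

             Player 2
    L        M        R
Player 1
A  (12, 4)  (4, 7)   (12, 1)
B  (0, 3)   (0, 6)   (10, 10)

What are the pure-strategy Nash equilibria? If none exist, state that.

Pure NE: (A, M)

(A, L): Player 2 can switch to M (4 → 7). Not NE.
(A, M): Player 1 gets 4, best alternative 0; Player 2 gets 7, best alternative 4. No profitable deviation — NE.
(A, R): Player 2 can switch to L (1 → 4). Not NE.
(B, L): Player 1 can switch to A (0 → 12). Not NE.
(B, M): Player 1 can switch to A (0 → 4). Not NE.
(B, R): Player 1 can switch to A (10 → 12). Not NE.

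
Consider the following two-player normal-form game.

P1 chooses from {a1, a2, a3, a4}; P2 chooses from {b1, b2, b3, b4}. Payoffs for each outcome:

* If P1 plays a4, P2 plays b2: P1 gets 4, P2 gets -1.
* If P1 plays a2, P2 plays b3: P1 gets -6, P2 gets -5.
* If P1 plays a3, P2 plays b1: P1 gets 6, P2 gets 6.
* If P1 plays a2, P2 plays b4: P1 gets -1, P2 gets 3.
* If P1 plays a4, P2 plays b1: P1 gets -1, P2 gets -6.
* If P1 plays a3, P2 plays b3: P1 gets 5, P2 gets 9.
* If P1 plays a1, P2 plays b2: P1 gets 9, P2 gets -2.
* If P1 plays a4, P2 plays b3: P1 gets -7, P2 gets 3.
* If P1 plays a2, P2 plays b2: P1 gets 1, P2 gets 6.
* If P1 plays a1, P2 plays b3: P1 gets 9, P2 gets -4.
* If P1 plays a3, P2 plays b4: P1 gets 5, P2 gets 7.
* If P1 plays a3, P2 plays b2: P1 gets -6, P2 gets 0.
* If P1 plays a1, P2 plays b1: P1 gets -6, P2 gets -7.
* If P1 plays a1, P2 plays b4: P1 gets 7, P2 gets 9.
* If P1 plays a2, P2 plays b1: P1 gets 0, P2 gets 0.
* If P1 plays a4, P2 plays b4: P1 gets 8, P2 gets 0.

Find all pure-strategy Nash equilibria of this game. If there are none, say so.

For each player, find the best response to each opponent profile; mutual best responses are the pure NE.
P1 against b1: payoffs -6, 0, 6, -1 → best response a3.
P1 against b2: payoffs 9, 1, -6, 4 → best response a1.
P1 against b3: payoffs 9, -6, 5, -7 → best response a1.
P1 against b4: payoffs 7, -1, 5, 8 → best response a4.
P2 against a1: payoffs -7, -2, -4, 9 → best response b4.
P2 against a2: payoffs 0, 6, -5, 3 → best response b2.
P2 against a3: payoffs 6, 0, 9, 7 → best response b3.
P2 against a4: payoffs -6, -1, 3, 0 → best response b3.
No profile is a mutual best response for all players.

There is no pure-strategy Nash equilibrium.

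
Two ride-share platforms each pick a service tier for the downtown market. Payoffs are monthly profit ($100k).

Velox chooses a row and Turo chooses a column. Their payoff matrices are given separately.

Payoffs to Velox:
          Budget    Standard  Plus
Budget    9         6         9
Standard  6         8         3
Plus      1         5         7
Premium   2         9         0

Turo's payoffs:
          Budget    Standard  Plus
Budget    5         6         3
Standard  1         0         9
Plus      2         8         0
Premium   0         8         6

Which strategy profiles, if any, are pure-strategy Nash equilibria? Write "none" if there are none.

Velox against Budget: payoffs 9, 6, 1, 2 → best response Budget.
Velox against Standard: payoffs 6, 8, 5, 9 → best response Premium.
Velox against Plus: payoffs 9, 3, 7, 0 → best response Budget.
Turo against Budget: payoffs 5, 6, 3 → best response Standard.
Turo against Standard: payoffs 1, 0, 9 → best response Plus.
Turo against Plus: payoffs 2, 8, 0 → best response Standard.
Turo against Premium: payoffs 0, 8, 6 → best response Standard.
Mutual best responses: (Premium, Standard).

Pure NE: (Premium, Standard)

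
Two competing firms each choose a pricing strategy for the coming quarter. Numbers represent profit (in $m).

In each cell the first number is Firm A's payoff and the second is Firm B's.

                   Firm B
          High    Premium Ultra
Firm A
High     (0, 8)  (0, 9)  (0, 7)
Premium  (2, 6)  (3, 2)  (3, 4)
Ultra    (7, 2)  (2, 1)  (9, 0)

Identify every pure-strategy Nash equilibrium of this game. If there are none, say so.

(High, High): Firm A can switch to Premium (0 → 2). Not NE.
(High, Premium): Firm A can switch to Premium (0 → 3). Not NE.
(High, Ultra): Firm A can switch to Premium (0 → 3). Not NE.
(Premium, High): Firm A can switch to Ultra (2 → 7). Not NE.
(Premium, Premium): Firm B can switch to High (2 → 6). Not NE.
(Premium, Ultra): Firm A can switch to Ultra (3 → 9). Not NE.
(Ultra, High): Firm A gets 7, best alternative 2; Firm B gets 2, best alternative 1. No profitable deviation — NE.
(Ultra, Premium): Firm A can switch to Premium (2 → 3). Not NE.
(Ultra, Ultra): Firm B can switch to High (0 → 2). Not NE.

Pure NE: (Ultra, High)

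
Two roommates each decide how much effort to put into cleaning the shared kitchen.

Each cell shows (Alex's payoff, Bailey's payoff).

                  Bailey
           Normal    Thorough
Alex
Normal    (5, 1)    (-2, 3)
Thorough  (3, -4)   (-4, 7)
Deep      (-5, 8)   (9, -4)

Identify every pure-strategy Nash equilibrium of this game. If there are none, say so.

No pure-strategy Nash equilibrium.

Alex against Normal: payoffs 5, 3, -5 → best response Normal.
Alex against Thorough: payoffs -2, -4, 9 → best response Deep.
Bailey against Normal: payoffs 1, 3 → best response Thorough.
Bailey against Thorough: payoffs -4, 7 → best response Thorough.
Bailey against Deep: payoffs 8, -4 → best response Normal.
No profile is a mutual best response for all players.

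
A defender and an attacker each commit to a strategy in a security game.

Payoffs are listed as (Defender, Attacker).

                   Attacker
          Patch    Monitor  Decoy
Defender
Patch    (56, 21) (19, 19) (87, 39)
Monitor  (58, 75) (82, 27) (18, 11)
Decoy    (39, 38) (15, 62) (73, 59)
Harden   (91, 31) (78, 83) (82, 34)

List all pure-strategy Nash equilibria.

The unique pure-strategy Nash equilibrium is (Patch, Decoy).

Defender against Patch: payoffs 56, 58, 39, 91 → best response Harden.
Defender against Monitor: payoffs 19, 82, 15, 78 → best response Monitor.
Defender against Decoy: payoffs 87, 18, 73, 82 → best response Patch.
Attacker against Patch: payoffs 21, 19, 39 → best response Decoy.
Attacker against Monitor: payoffs 75, 27, 11 → best response Patch.
Attacker against Decoy: payoffs 38, 62, 59 → best response Monitor.
Attacker against Harden: payoffs 31, 83, 34 → best response Monitor.
Mutual best responses: (Patch, Decoy).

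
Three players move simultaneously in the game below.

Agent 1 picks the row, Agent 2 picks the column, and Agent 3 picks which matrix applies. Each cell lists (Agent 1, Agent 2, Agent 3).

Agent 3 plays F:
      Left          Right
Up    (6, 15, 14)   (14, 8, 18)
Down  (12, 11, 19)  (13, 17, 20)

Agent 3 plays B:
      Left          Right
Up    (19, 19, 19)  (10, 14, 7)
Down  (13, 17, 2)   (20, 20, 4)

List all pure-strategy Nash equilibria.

(Up, Left, B)

Check each profile: it is a Nash equilibrium iff no player can strictly gain by switching unilaterally.
(Up, Left, F): Agent 1 can switch to Down (6 → 12). Not NE.
(Up, Left, B): Agent 1 gets 19, best alternative 13; Agent 2 gets 19, best alternative 14; Agent 3 gets 19, best alternative 14. No profitable deviation — NE.
(Up, Right, F): Agent 2 can switch to Left (8 → 15). Not NE.
(Up, Right, B): Agent 1 can switch to Down (10 → 20). Not NE.
(Down, Left, F): Agent 2 can switch to Right (11 → 17). Not NE.
(Down, Left, B): Agent 1 can switch to Up (13 → 19). Not NE.
(Down, Right, F): Agent 1 can switch to Up (13 → 14). Not NE.
(Down, Right, B): Agent 3 can switch to F (4 → 20). Not NE.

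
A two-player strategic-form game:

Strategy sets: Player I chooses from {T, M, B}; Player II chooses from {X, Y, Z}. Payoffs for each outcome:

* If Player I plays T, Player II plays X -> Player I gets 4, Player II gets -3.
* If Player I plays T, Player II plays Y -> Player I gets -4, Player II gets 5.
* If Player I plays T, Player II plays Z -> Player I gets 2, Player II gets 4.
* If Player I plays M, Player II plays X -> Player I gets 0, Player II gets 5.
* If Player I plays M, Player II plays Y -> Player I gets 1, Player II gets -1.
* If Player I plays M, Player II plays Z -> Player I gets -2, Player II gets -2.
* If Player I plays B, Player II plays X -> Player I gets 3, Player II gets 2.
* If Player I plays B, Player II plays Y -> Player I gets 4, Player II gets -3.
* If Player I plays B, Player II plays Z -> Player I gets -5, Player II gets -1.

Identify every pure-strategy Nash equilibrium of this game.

There is no pure-strategy Nash equilibrium.

Check each profile: it is a Nash equilibrium iff no player can strictly gain by switching unilaterally.
(T, X): Player II can switch to Y (-3 → 5). Not NE.
(T, Y): Player I can switch to M (-4 → 1). Not NE.
(T, Z): Player II can switch to Y (4 → 5). Not NE.
(M, X): Player I can switch to T (0 → 4). Not NE.
(M, Y): Player I can switch to B (1 → 4). Not NE.
(M, Z): Player I can switch to T (-2 → 2). Not NE.
(B, X): Player I can switch to T (3 → 4). Not NE.
(B, Y): Player II can switch to X (-3 → 2). Not NE.
(B, Z): Player I can switch to T (-5 → 2). Not NE.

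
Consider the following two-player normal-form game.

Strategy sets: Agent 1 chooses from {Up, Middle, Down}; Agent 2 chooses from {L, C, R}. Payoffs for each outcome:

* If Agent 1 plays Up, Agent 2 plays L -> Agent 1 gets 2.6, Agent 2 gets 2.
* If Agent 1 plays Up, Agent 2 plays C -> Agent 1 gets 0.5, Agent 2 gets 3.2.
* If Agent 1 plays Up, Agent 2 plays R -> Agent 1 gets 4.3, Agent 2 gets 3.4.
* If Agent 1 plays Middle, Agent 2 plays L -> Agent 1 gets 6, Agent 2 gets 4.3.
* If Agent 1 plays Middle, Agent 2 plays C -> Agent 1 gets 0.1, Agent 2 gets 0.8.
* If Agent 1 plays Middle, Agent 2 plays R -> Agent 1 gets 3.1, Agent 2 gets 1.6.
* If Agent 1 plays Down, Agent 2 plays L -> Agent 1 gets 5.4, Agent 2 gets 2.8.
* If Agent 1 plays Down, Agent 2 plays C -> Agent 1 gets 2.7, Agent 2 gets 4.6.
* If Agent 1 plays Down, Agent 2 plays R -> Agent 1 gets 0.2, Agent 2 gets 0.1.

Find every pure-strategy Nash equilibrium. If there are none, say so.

Pure-strategy Nash equilibria: (Up, R) and (Middle, L) and (Down, C)

Agent 1 against L: payoffs 2.6, 6, 5.4 → best response Middle.
Agent 1 against C: payoffs 0.5, 0.1, 2.7 → best response Down.
Agent 1 against R: payoffs 4.3, 3.1, 0.2 → best response Up.
Agent 2 against Up: payoffs 2, 3.2, 3.4 → best response R.
Agent 2 against Middle: payoffs 4.3, 0.8, 1.6 → best response L.
Agent 2 against Down: payoffs 2.8, 4.6, 0.1 → best response C.
Mutual best responses: (Up, R); (Middle, L); (Down, C).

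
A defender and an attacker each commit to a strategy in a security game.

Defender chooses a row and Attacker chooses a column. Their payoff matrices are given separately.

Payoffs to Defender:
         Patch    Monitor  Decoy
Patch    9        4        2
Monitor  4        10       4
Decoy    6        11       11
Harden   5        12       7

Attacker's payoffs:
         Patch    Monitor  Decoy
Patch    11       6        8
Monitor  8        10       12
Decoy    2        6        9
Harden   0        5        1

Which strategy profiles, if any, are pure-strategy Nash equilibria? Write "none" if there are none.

Defender against Patch: payoffs 9, 4, 6, 5 → best response Patch.
Defender against Monitor: payoffs 4, 10, 11, 12 → best response Harden.
Defender against Decoy: payoffs 2, 4, 11, 7 → best response Decoy.
Attacker against Patch: payoffs 11, 6, 8 → best response Patch.
Attacker against Monitor: payoffs 8, 10, 12 → best response Decoy.
Attacker against Decoy: payoffs 2, 6, 9 → best response Decoy.
Attacker against Harden: payoffs 0, 5, 1 → best response Monitor.
Mutual best responses: (Patch, Patch); (Decoy, Decoy); (Harden, Monitor).

(Patch, Patch), (Decoy, Decoy), (Harden, Monitor)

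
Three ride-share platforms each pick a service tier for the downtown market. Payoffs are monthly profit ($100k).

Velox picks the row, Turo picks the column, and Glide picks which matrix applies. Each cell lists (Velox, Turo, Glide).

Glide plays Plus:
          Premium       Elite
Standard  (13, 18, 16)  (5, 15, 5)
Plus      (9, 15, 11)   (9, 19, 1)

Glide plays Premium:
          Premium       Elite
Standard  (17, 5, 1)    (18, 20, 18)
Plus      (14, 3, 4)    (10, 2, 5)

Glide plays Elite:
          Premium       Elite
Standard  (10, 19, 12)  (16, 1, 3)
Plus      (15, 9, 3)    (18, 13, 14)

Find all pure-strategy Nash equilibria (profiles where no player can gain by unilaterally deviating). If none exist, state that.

(Standard, Premium, Plus) and (Standard, Elite, Premium) and (Plus, Elite, Elite)

Velox against (Premium, Plus): payoffs 13, 9 → best response Standard.
Velox against (Premium, Premium): payoffs 17, 14 → best response Standard.
Velox against (Premium, Elite): payoffs 10, 15 → best response Plus.
Velox against (Elite, Plus): payoffs 5, 9 → best response Plus.
Velox against (Elite, Premium): payoffs 18, 10 → best response Standard.
Velox against (Elite, Elite): payoffs 16, 18 → best response Plus.
Turo against (Standard, Plus): payoffs 18, 15 → best response Premium.
Turo against (Standard, Premium): payoffs 5, 20 → best response Elite.
Turo against (Standard, Elite): payoffs 19, 1 → best response Premium.
Turo against (Plus, Plus): payoffs 15, 19 → best response Elite.
Turo against (Plus, Premium): payoffs 3, 2 → best response Premium.
Turo against (Plus, Elite): payoffs 9, 13 → best response Elite.
Glide against (Standard, Premium): payoffs 16, 1, 12 → best response Plus.
Glide against (Standard, Elite): payoffs 5, 18, 3 → best response Premium.
Glide against (Plus, Premium): payoffs 11, 4, 3 → best response Plus.
Glide against (Plus, Elite): payoffs 1, 5, 14 → best response Elite.
Mutual best responses: (Standard, Premium, Plus); (Standard, Elite, Premium); (Plus, Elite, Elite).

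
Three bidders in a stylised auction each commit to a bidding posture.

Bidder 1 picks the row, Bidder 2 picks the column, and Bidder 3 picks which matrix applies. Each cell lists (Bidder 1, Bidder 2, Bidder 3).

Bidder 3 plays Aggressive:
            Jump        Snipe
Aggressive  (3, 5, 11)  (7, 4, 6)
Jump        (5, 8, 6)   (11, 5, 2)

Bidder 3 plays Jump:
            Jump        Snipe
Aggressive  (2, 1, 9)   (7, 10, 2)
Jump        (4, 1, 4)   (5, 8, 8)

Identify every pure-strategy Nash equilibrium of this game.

The unique pure-strategy Nash equilibrium is (Jump, Jump, Aggressive).

Bidder 1 against (Jump, Aggressive): payoffs 3, 5 → best response Jump.
Bidder 1 against (Jump, Jump): payoffs 2, 4 → best response Jump.
Bidder 1 against (Snipe, Aggressive): payoffs 7, 11 → best response Jump.
Bidder 1 against (Snipe, Jump): payoffs 7, 5 → best response Aggressive.
Bidder 2 against (Aggressive, Aggressive): payoffs 5, 4 → best response Jump.
Bidder 2 against (Aggressive, Jump): payoffs 1, 10 → best response Snipe.
Bidder 2 against (Jump, Aggressive): payoffs 8, 5 → best response Jump.
Bidder 2 against (Jump, Jump): payoffs 1, 8 → best response Snipe.
Bidder 3 against (Aggressive, Jump): payoffs 11, 9 → best response Aggressive.
Bidder 3 against (Aggressive, Snipe): payoffs 6, 2 → best response Aggressive.
Bidder 3 against (Jump, Jump): payoffs 6, 4 → best response Aggressive.
Bidder 3 against (Jump, Snipe): payoffs 2, 8 → best response Jump.
Mutual best responses: (Jump, Jump, Aggressive).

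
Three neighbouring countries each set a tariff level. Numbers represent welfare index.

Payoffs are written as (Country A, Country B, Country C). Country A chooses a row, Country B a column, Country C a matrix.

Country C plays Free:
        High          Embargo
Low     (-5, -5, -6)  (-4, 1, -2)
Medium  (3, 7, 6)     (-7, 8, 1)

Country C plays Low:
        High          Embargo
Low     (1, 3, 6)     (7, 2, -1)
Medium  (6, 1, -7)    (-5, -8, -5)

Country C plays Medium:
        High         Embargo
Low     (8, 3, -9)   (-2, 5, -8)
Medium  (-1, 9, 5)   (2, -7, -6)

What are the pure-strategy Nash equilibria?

(Low, High, Free): Country A can switch to Medium (-5 → 3). Not NE.
(Low, High, Low): Country A can switch to Medium (1 → 6). Not NE.
(Low, High, Medium): Country B can switch to Embargo (3 → 5). Not NE.
(Low, Embargo, Free): Country C can switch to Low (-2 → -1). Not NE.
(Low, Embargo, Low): Country B can switch to High (2 → 3). Not NE.
(Low, Embargo, Medium): Country A can switch to Medium (-2 → 2). Not NE.
(Medium, High, Free): Country B can switch to Embargo (7 → 8). Not NE.
(Medium, High, Low): Country C can switch to Free (-7 → 6). Not NE.
(Medium, High, Medium): Country A can switch to Low (-1 → 8). Not NE.
(Medium, Embargo, Free): Country A can switch to Low (-7 → -4). Not NE.
(Medium, Embargo, Low): Country A can switch to Low (-5 → 7). Not NE.
(Medium, Embargo, Medium): Country B can switch to High (-7 → 9). Not NE.

There is no pure-strategy Nash equilibrium.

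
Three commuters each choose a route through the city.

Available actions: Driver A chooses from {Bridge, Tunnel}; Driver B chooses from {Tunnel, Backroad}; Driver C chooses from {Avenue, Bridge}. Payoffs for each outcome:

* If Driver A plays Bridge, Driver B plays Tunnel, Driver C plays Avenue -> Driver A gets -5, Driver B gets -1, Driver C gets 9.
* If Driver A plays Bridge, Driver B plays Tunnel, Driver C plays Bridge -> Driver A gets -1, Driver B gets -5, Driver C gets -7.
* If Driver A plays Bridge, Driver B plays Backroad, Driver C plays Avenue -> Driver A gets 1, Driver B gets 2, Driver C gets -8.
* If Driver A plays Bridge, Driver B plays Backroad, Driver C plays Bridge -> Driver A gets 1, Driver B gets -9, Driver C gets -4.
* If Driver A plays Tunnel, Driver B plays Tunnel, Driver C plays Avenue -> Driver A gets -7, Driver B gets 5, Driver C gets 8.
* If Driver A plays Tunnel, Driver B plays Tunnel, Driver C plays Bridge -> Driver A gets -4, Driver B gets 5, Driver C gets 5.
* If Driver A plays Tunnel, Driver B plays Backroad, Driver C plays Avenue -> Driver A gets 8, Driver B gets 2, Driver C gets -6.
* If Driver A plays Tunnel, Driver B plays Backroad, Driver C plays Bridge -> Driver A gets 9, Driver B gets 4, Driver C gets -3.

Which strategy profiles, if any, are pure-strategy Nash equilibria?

(Bridge, Tunnel, Avenue): Driver B can switch to Backroad (-1 → 2). Not NE.
(Bridge, Tunnel, Bridge): Driver C can switch to Avenue (-7 → 9). Not NE.
(Bridge, Backroad, Avenue): Driver A can switch to Tunnel (1 → 8). Not NE.
(Bridge, Backroad, Bridge): Driver A can switch to Tunnel (1 → 9). Not NE.
(Tunnel, Tunnel, Avenue): Driver A can switch to Bridge (-7 → -5). Not NE.
(Tunnel, Tunnel, Bridge): Driver A can switch to Bridge (-4 → -1). Not NE.
(Tunnel, Backroad, Avenue): Driver B can switch to Tunnel (2 → 5). Not NE.
(Tunnel, Backroad, Bridge): Driver B can switch to Tunnel (4 → 5). Not NE.

none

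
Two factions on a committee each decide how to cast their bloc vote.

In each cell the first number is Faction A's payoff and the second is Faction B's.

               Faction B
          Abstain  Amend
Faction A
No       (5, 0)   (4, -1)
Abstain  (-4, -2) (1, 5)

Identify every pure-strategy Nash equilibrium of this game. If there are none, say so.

Check each profile: it is a Nash equilibrium iff no player can strictly gain by switching unilaterally.
(No, Abstain): Faction A gets 5, best alternative -4; Faction B gets 0, best alternative -1. No profitable deviation — NE.
(No, Amend): Faction B can switch to Abstain (-1 → 0). Not NE.
(Abstain, Abstain): Faction A can switch to No (-4 → 5). Not NE.
(Abstain, Amend): Faction A can switch to No (1 → 4). Not NE.

(No, Abstain)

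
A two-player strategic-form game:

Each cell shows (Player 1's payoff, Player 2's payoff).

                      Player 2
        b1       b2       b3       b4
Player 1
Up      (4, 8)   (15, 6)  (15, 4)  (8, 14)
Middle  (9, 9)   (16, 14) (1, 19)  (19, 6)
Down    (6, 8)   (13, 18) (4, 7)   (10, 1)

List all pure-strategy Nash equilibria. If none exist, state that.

Player 1 against b1: payoffs 4, 9, 6 → best response Middle.
Player 1 against b2: payoffs 15, 16, 13 → best response Middle.
Player 1 against b3: payoffs 15, 1, 4 → best response Up.
Player 1 against b4: payoffs 8, 19, 10 → best response Middle.
Player 2 against Up: payoffs 8, 6, 4, 14 → best response b4.
Player 2 against Middle: payoffs 9, 14, 19, 6 → best response b3.
Player 2 against Down: payoffs 8, 18, 7, 1 → best response b2.
No profile is a mutual best response for all players.

No pure-strategy Nash equilibrium.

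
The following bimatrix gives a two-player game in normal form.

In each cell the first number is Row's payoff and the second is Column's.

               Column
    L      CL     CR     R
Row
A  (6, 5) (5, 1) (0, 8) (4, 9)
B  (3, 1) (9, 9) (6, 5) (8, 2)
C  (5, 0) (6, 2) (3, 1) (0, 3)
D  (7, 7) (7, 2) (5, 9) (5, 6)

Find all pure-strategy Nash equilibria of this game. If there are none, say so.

Check each profile: it is a Nash equilibrium iff no player can strictly gain by switching unilaterally.
(A, L): Row can switch to D (6 → 7). Not NE.
(A, CL): Row can switch to B (5 → 9). Not NE.
(A, CR): Row can switch to B (0 → 6). Not NE.
(A, R): Row can switch to B (4 → 8). Not NE.
(B, L): Row can switch to A (3 → 6). Not NE.
(B, CL): Row gets 9, best alternative 7; Column gets 9, best alternative 5. No profitable deviation — NE.
(B, CR): Column can switch to CL (5 → 9). Not NE.
(The remaining 9 profiles each have a profitable deviation by the same check.)

(B, CL)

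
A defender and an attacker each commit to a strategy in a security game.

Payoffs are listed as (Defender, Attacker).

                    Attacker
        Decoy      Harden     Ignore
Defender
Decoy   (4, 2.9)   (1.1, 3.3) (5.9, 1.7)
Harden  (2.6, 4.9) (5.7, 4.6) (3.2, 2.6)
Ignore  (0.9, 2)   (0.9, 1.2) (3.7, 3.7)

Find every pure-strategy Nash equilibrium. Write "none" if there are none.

none

Mark each player's best response to every combination of opponents' strategies; a profile where every player is best-responding is a pure Nash equilibrium.
Defender against Decoy: payoffs 4, 2.6, 0.9 → best response Decoy.
Defender against Harden: payoffs 1.1, 5.7, 0.9 → best response Harden.
Defender against Ignore: payoffs 5.9, 3.2, 3.7 → best response Decoy.
Attacker against Decoy: payoffs 2.9, 3.3, 1.7 → best response Harden.
Attacker against Harden: payoffs 4.9, 4.6, 2.6 → best response Decoy.
Attacker against Ignore: payoffs 2, 1.2, 3.7 → best response Ignore.
No profile is a mutual best response for all players.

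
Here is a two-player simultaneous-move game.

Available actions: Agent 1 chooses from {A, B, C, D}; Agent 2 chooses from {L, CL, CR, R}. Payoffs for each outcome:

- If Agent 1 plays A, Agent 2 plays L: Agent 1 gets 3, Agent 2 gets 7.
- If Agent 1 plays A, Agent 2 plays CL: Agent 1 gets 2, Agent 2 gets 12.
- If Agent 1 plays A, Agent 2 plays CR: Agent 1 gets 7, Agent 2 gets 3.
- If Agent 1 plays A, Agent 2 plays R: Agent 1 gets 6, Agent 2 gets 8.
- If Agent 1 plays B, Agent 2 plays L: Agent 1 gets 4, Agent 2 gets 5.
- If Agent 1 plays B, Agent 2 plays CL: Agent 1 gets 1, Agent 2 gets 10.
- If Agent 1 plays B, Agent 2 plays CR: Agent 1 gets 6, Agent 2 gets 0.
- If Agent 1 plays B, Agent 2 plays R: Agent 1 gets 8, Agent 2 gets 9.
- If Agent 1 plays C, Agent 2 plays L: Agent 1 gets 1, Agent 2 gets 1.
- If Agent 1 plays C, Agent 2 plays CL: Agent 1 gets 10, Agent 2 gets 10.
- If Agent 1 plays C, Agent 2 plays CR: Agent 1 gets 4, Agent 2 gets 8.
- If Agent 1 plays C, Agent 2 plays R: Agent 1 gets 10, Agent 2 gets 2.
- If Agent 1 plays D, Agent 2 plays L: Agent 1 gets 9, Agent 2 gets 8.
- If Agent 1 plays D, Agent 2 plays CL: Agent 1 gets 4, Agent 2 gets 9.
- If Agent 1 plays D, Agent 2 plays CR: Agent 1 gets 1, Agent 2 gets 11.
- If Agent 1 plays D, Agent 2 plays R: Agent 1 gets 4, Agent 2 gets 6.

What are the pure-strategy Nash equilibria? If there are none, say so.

(A, L): Agent 1 can switch to B (3 → 4). Not NE.
(A, CL): Agent 1 can switch to C (2 → 10). Not NE.
(A, CR): Agent 2 can switch to L (3 → 7). Not NE.
(A, R): Agent 1 can switch to B (6 → 8). Not NE.
(B, L): Agent 1 can switch to D (4 → 9). Not NE.
(B, CL): Agent 1 can switch to A (1 → 2). Not NE.
(C, CL): Agent 1 gets 10, best alternative 4; Agent 2 gets 10, best alternative 8. No profitable deviation — NE.
(The remaining 9 profiles each have a profitable deviation by the same check.)

(C, CL)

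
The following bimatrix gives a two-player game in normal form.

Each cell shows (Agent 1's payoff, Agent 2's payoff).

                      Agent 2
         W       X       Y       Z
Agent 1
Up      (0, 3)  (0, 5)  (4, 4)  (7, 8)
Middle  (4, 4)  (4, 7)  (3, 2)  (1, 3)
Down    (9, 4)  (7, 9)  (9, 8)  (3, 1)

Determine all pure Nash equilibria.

(Up, W): Agent 1 can switch to Middle (0 → 4). Not NE.
(Up, X): Agent 1 can switch to Middle (0 → 4). Not NE.
(Up, Y): Agent 1 can switch to Down (4 → 9). Not NE.
(Up, Z): Agent 1 gets 7, best alternative 3; Agent 2 gets 8, best alternative 5. No profitable deviation — NE.
(Middle, W): Agent 1 can switch to Down (4 → 9). Not NE.
(Middle, X): Agent 1 can switch to Down (4 → 7). Not NE.
(Middle, Y): Agent 1 can switch to Up (3 → 4). Not NE.
(Middle, Z): Agent 1 can switch to Up (1 → 7). Not NE.
(Down, W): Agent 2 can switch to X (4 → 9). Not NE.
(Down, X): Agent 1 gets 7, best alternative 4; Agent 2 gets 9, best alternative 8. No profitable deviation — NE.
(The remaining 2 profiles each have a profitable deviation by the same check.)

The pure Nash equilibria are (Up, Z); (Down, X).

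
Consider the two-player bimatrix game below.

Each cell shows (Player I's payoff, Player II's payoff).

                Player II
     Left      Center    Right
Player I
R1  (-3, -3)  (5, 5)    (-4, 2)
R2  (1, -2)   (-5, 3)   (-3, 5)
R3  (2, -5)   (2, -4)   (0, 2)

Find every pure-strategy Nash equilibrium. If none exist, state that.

(R1, Center) and (R3, Right)

Player I against Left: payoffs -3, 1, 2 → best response R3.
Player I against Center: payoffs 5, -5, 2 → best response R1.
Player I against Right: payoffs -4, -3, 0 → best response R3.
Player II against R1: payoffs -3, 5, 2 → best response Center.
Player II against R2: payoffs -2, 3, 5 → best response Right.
Player II against R3: payoffs -5, -4, 2 → best response Right.
Mutual best responses: (R1, Center); (R3, Right).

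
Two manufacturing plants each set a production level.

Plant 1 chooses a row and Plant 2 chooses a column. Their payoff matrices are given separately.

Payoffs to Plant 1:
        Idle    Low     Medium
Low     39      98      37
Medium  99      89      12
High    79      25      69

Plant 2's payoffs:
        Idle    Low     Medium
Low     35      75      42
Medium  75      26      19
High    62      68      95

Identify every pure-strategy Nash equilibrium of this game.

Check each profile: it is a Nash equilibrium iff no player can strictly gain by switching unilaterally.
(Low, Idle): Plant 1 can switch to Medium (39 → 99). Not NE.
(Low, Low): Plant 1 gets 98, best alternative 89; Plant 2 gets 75, best alternative 42. No profitable deviation — NE.
(Low, Medium): Plant 1 can switch to High (37 → 69). Not NE.
(Medium, Idle): Plant 1 gets 99, best alternative 79; Plant 2 gets 75, best alternative 26. No profitable deviation — NE.
(Medium, Low): Plant 1 can switch to Low (89 → 98). Not NE.
(Medium, Medium): Plant 1 can switch to Low (12 → 37). Not NE.
(High, Idle): Plant 1 can switch to Medium (79 → 99). Not NE.
(High, Low): Plant 1 can switch to Low (25 → 98). Not NE.
(High, Medium): Plant 1 gets 69, best alternative 37; Plant 2 gets 95, best alternative 68. No profitable deviation — NE.

Pure-strategy Nash equilibria: (Low, Low), (Medium, Idle), (High, Medium)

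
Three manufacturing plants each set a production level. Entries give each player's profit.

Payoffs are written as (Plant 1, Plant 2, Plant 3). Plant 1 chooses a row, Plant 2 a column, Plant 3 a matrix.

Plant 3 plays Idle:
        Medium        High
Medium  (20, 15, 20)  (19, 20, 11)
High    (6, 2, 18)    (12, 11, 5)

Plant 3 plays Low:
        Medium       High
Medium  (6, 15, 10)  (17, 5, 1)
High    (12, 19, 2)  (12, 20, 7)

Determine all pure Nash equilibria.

Check each profile: it is a Nash equilibrium iff no player can strictly gain by switching unilaterally.
(Medium, Medium, Idle): Plant 2 can switch to High (15 → 20). Not NE.
(Medium, Medium, Low): Plant 1 can switch to High (6 → 12). Not NE.
(Medium, High, Idle): Plant 1 gets 19, best alternative 12; Plant 2 gets 20, best alternative 15; Plant 3 gets 11, best alternative 1. No profitable deviation — NE.
(Medium, High, Low): Plant 2 can switch to Medium (5 → 15). Not NE.
(High, Medium, Idle): Plant 1 can switch to Medium (6 → 20). Not NE.
(High, Medium, Low): Plant 2 can switch to High (19 → 20). Not NE.
(High, High, Idle): Plant 1 can switch to Medium (12 → 19). Not NE.
(The remaining 1 profile has a profitable deviation by the same check.)

Pure NE: (Medium, High, Idle)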